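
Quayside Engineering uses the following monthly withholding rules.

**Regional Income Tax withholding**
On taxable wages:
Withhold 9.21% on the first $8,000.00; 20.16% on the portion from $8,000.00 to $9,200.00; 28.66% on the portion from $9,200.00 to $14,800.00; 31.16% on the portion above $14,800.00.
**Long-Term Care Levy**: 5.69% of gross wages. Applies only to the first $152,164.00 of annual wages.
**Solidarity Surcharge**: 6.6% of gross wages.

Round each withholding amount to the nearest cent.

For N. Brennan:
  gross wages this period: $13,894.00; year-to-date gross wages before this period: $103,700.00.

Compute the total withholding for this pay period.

$4,031.59

Regional Income Tax: taxable = $13,894.00
  $978.72 + 28.66% × ($13,894.00 − $9,200.00) = $978.72 + 28.66% × $4,694.00 = $2,324.02
Long-Term Care Levy: 5.69% × $13,894.00 = $790.57
Solidarity Surcharge: 6.6% × $13,894.00 = $917.00
Total: $2,324.02 + $790.57 + $917.00 = $4,031.59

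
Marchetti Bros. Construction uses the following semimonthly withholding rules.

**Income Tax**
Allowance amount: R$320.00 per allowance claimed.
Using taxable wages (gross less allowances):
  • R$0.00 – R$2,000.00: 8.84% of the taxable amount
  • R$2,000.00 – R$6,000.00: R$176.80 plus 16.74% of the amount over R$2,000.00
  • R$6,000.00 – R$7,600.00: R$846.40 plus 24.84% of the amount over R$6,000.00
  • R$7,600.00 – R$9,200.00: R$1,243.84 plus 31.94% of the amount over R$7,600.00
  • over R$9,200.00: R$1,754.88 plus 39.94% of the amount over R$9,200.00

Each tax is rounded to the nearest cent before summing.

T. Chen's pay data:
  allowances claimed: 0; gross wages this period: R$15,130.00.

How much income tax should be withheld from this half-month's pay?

R$4,123.32

Income Tax: taxable = R$15,130.00
  R$1,754.88 + 39.94% × (R$15,130.00 − R$9,200.00) = R$1,754.88 + 39.94% × R$5,930.00 = R$4,123.32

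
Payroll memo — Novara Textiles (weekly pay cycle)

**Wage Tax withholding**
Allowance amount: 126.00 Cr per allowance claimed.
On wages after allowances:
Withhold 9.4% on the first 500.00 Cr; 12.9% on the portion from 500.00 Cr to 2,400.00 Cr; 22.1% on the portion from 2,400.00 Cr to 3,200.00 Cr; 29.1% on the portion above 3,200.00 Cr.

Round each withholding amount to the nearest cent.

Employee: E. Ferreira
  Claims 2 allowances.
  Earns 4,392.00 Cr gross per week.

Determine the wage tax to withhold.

742.44 Cr

Wage Tax: taxable = 4,392.00 Cr − 2×126.00 Cr = 4,140.00 Cr
  468.90 Cr + 29.1% × (4,140.00 Cr − 3,200.00 Cr) = 468.90 Cr + 29.1% × 940.00 Cr = 742.44 Cr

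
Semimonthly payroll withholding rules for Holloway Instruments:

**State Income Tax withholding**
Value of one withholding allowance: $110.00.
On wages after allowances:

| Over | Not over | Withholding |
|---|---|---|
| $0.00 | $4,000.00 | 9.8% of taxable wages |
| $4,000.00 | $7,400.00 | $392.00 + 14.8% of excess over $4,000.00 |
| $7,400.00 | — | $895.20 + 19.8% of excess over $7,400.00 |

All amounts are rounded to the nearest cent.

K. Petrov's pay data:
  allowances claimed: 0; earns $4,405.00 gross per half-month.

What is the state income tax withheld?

$451.94

State Income Tax: taxable = $4,405.00
  $392.00 + 14.8% × ($4,405.00 − $4,000.00) = $392.00 + 14.8% × $405.00 = $451.94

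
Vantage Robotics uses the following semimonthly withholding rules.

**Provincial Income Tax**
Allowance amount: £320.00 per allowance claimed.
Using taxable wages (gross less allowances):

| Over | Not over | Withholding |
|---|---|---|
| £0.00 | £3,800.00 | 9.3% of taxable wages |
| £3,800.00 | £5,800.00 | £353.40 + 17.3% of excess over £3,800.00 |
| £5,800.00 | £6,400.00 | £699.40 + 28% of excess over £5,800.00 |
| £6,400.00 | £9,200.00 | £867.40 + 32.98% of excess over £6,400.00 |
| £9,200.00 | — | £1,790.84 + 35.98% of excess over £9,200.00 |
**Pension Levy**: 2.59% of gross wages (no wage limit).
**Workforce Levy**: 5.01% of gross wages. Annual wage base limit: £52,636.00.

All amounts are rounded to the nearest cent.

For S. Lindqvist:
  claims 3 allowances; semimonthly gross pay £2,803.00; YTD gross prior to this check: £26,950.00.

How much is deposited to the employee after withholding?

Provincial Income Tax: taxable = £2,803.00 − 3×£320.00 = £1,843.00
  9.3% × £1,843.00 = £171.40
Pension Levy: 2.59% × £2,803.00 = £72.60
Workforce Levy: 5.01% × £2,803.00 = £140.43
Total withheld: £171.40 + £72.60 + £140.43 = £384.43
Net pay: £2,803.00 − £384.43 = £2,418.57

£2,418.57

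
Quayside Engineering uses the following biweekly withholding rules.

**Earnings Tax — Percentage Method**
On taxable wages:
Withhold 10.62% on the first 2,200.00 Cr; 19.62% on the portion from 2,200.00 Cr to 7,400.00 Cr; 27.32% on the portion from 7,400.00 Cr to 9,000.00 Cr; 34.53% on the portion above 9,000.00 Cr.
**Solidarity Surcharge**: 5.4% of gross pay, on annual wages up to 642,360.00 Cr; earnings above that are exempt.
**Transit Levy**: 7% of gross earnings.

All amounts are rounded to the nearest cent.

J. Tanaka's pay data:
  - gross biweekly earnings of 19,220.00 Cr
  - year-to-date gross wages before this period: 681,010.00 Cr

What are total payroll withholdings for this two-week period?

6,565.37 Cr

Earnings Tax: taxable = 19,220.00 Cr
  1,691.00 Cr + 34.53% × (19,220.00 Cr − 9,000.00 Cr) = 1,691.00 Cr + 34.53% × 10,220.00 Cr = 5,219.97 Cr
Solidarity Surcharge: YTD 681,010.00 Cr ≥ cap 642,360.00 Cr → 0.00 Cr
Transit Levy: 7% × 19,220.00 Cr = 1,345.40 Cr
Total: 5,219.97 Cr + 0.00 Cr + 1,345.40 Cr = 6,565.37 Cr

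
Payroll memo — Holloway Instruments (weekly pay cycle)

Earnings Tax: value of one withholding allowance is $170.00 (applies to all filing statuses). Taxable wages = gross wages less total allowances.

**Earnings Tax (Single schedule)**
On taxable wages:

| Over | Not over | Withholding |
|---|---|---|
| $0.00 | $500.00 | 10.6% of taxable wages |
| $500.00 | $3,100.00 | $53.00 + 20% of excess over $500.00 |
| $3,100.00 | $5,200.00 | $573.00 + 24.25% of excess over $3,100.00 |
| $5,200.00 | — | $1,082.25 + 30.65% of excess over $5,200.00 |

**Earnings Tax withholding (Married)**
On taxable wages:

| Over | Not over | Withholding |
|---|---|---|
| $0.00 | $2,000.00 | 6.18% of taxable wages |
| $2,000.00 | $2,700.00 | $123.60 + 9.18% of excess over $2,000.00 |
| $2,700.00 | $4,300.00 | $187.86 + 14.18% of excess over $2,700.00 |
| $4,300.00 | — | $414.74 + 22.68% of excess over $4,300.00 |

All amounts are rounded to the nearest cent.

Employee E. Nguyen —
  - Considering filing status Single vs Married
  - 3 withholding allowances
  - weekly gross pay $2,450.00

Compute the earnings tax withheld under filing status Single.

Earnings Tax (Single): taxable = $2,450.00 − 3×$170.00 = $1,940.00
  $53.00 + 20% × ($1,940.00 − $500.00) = $53.00 + 20% × $1,440.00 = $341.00

$341.00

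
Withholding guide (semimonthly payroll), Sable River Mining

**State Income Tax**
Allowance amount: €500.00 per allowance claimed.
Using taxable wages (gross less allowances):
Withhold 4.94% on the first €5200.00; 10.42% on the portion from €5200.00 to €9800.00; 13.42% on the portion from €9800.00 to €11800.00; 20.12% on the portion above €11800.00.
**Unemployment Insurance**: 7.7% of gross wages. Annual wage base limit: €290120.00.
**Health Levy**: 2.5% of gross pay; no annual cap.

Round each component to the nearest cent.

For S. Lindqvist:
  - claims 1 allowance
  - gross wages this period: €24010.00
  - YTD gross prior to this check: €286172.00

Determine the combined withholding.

€4264.90

State Income Tax: taxable = €24010.00 − 1×€500.00 = €23510.00
  €1004.60 + 20.12% × (€23510.00 − €11800.00) = €1004.60 + 20.12% × €11710.00 = €3360.65
Unemployment Insurance: cap €290120.00 − YTD €286172.00 = €3948.00 subject; 7.7% × €3948.00 = €304.00
Health Levy: 2.5% × €24010.00 = €600.25
Total: €3360.65 + €304.00 + €600.25 = €4264.90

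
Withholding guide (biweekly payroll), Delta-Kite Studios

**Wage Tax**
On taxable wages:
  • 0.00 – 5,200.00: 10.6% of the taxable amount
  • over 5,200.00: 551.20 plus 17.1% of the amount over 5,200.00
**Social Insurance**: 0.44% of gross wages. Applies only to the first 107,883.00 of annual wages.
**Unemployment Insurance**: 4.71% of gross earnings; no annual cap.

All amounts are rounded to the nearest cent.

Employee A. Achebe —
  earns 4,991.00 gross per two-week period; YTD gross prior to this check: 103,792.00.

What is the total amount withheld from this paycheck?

Wage Tax: taxable = 4,991.00
  10.6% × 4,991.00 = 529.05
Social Insurance: cap 107,883.00 − YTD 103,792.00 = 4,091.00 subject; 0.44% × 4,091.00 = 18.00
Unemployment Insurance: 4.71% × 4,991.00 = 235.08
Total: 529.05 + 18.00 + 235.08 = 782.13

782.13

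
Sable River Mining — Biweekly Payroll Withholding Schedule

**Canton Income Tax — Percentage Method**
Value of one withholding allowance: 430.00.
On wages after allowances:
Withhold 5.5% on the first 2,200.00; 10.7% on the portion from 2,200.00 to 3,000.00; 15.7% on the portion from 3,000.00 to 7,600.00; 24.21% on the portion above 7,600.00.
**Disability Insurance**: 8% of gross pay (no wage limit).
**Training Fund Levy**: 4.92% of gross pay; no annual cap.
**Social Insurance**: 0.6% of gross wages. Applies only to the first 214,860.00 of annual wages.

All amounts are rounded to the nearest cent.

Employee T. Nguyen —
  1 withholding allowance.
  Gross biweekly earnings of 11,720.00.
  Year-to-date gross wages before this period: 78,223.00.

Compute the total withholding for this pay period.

3,406.69

Canton Income Tax: taxable = 11,720.00 − 1×430.00 = 11,290.00
  928.80 + 24.21% × (11,290.00 − 7,600.00) = 928.80 + 24.21% × 3,690.00 = 1,822.15
Disability Insurance: 8% × 11,720.00 = 937.60
Training Fund Levy: 4.92% × 11,720.00 = 576.62
Social Insurance: 0.6% × 11,720.00 = 70.32
Total: 1,822.15 + 937.60 + 576.62 + 70.32 = 3,406.69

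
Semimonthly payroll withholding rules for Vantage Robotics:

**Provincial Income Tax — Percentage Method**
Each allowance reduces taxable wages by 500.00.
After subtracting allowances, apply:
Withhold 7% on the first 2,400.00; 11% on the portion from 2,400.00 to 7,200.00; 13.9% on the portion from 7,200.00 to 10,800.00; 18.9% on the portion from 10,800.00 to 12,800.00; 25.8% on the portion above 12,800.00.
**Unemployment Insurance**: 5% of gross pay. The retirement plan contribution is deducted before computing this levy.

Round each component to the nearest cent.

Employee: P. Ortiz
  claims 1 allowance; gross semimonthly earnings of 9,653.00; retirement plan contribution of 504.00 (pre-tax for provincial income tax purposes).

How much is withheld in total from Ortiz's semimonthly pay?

1,354.86

Provincial Income Tax: taxable = 9,653.00 − 504.00 − 1×500.00 = 8,649.00
  696.00 + 13.9% × (8,649.00 − 7,200.00) = 696.00 + 13.9% × 1,449.00 = 897.41
Unemployment Insurance: 5% × 9,149.00 = 457.45
Total: 897.41 + 457.45 = 1,354.86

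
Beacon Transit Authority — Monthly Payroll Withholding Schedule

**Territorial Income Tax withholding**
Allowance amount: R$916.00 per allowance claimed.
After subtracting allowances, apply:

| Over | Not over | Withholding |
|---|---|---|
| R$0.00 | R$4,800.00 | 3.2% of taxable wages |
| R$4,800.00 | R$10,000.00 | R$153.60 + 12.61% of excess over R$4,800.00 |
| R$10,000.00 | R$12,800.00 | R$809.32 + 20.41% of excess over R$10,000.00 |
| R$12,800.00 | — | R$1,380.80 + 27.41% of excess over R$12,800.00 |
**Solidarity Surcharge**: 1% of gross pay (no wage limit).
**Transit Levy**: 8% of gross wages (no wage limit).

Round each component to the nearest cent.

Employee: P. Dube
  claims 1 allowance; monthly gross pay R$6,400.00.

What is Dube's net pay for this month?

R$5,584.15

Territorial Income Tax: taxable = R$6,400.00 − 1×R$916.00 = R$5,484.00
  R$153.60 + 12.61% × (R$5,484.00 − R$4,800.00) = R$153.60 + 12.61% × R$684.00 = R$239.85
Solidarity Surcharge: 1% × R$6,400.00 = R$64.00
Transit Levy: 8% × R$6,400.00 = R$512.00
Total withheld: R$239.85 + R$64.00 + R$512.00 = R$815.85
Net pay: R$6,400.00 − R$815.85 = R$5,584.15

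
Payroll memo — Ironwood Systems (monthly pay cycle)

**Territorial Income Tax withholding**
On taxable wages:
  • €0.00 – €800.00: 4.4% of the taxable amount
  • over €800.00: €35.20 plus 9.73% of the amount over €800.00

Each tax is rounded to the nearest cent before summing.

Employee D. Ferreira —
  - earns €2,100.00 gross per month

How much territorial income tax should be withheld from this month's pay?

€161.69

Territorial Income Tax: taxable = €2,100.00
  €35.20 + 9.73% × (€2,100.00 − €800.00) = €35.20 + 9.73% × €1,300.00 = €161.69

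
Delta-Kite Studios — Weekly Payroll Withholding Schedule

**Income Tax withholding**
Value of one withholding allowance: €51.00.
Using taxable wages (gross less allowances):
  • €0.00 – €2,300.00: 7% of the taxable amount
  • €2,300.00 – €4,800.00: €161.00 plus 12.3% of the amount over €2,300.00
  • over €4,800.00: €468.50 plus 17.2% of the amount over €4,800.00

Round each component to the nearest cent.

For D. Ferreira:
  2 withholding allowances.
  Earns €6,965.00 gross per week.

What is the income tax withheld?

€823.34

Income Tax: taxable = €6,965.00 − 2×€51.00 = €6,863.00
  €468.50 + 17.2% × (€6,863.00 − €4,800.00) = €468.50 + 17.2% × €2,063.00 = €823.34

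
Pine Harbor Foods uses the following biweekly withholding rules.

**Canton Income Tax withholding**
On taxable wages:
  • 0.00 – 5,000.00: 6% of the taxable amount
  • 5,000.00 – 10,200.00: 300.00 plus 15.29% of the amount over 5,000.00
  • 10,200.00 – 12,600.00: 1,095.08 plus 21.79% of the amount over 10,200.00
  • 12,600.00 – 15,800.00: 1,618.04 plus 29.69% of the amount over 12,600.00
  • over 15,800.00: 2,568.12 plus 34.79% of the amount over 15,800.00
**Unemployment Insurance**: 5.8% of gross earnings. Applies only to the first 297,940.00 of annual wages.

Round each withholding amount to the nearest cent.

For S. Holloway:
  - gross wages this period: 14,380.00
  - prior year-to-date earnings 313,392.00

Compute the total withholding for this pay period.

Canton Income Tax: taxable = 14,380.00
  1,618.04 + 29.69% × (14,380.00 − 12,600.00) = 1,618.04 + 29.69% × 1,780.00 = 2,146.52
Unemployment Insurance: YTD 313,392.00 ≥ cap 297,940.00 → 0.00
Total: 2,146.52 + 0.00 = 2,146.52

2,146.52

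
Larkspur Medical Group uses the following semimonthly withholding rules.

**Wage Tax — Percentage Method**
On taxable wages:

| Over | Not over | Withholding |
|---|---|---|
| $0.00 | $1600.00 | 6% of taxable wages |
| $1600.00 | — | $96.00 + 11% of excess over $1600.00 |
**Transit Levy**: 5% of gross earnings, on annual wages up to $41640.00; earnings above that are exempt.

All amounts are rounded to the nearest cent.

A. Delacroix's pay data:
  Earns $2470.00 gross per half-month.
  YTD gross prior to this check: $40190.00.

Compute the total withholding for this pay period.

$264.20

Wage Tax: taxable = $2470.00
  $96.00 + 11% × ($2470.00 − $1600.00) = $96.00 + 11% × $870.00 = $191.70
Transit Levy: cap $41640.00 − YTD $40190.00 = $1450.00 subject; 5% × $1450.00 = $72.50
Total: $191.70 + $72.50 = $264.20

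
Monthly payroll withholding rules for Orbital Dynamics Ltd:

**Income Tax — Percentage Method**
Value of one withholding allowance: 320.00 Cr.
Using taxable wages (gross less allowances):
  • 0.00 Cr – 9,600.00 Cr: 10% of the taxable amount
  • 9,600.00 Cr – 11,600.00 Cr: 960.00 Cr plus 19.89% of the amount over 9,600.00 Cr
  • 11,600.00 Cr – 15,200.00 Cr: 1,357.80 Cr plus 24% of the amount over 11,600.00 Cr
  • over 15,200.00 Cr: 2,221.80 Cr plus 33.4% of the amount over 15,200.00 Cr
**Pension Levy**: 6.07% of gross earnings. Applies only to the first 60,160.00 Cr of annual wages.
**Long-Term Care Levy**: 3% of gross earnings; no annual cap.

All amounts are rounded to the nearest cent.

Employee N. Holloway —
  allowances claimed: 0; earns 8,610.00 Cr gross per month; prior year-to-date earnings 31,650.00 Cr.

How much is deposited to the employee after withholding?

Income Tax: taxable = 8,610.00 Cr
  10% × 8,610.00 Cr = 861.00 Cr
Pension Levy: 6.07% × 8,610.00 Cr = 522.63 Cr
Long-Term Care Levy: 3% × 8,610.00 Cr = 258.30 Cr
Total withheld: 861.00 Cr + 522.63 Cr + 258.30 Cr = 1,641.93 Cr
Net pay: 8,610.00 Cr − 1,641.93 Cr = 6,968.07 Cr

6,968.07 Cr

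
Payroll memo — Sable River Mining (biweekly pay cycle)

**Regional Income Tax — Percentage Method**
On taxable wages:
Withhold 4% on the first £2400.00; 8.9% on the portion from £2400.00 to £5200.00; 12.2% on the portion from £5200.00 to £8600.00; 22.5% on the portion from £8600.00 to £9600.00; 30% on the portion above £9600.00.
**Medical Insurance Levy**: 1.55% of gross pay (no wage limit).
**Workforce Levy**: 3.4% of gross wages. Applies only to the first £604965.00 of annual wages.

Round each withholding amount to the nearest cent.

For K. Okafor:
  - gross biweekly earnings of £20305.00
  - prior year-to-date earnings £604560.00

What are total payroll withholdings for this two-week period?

£4525.00

Regional Income Tax: taxable = £20305.00
  £985.00 + 30% × (£20305.00 − £9600.00) = £985.00 + 30% × £10705.00 = £4196.50
Medical Insurance Levy: 1.55% × £20305.00 = £314.73
Workforce Levy: cap £604965.00 − YTD £604560.00 = £405.00 subject; 3.4% × £405.00 = £13.77
Total: £4196.50 + £314.73 + £13.77 = £4525.00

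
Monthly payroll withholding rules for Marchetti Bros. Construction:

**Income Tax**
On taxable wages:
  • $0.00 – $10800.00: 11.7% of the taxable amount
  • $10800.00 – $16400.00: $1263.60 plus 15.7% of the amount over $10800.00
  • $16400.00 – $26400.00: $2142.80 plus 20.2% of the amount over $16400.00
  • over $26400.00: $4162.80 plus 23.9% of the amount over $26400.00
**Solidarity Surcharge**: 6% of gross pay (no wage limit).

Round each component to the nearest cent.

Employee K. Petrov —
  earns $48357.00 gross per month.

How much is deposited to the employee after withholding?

$36045.06

Income Tax: taxable = $48357.00
  $4162.80 + 23.9% × ($48357.00 − $26400.00) = $4162.80 + 23.9% × $21957.00 = $9410.52
Solidarity Surcharge: 6% × $48357.00 = $2901.42
Total withheld: $9410.52 + $2901.42 = $12311.94
Net pay: $48357.00 − $12311.94 = $36045.06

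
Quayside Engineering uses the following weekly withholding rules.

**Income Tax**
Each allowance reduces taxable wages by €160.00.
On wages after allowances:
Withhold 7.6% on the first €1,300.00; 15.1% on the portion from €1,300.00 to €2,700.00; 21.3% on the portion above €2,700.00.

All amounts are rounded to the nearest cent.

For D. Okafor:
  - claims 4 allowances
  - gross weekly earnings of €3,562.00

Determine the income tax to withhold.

Income Tax: taxable = €3,562.00 − 4×€160.00 = €2,922.00
  €310.20 + 21.3% × (€2,922.00 − €2,700.00) = €310.20 + 21.3% × €222.00 = €357.49

€357.49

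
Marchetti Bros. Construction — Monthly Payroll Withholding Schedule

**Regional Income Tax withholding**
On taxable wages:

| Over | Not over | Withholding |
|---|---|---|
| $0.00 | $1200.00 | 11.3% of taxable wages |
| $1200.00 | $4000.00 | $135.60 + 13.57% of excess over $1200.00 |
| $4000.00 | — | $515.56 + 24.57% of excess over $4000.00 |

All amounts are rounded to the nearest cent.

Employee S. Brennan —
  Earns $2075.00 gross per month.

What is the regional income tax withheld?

$254.34

Regional Income Tax: taxable = $2075.00
  $135.60 + 13.57% × ($2075.00 − $1200.00) = $135.60 + 13.57% × $875.00 = $254.34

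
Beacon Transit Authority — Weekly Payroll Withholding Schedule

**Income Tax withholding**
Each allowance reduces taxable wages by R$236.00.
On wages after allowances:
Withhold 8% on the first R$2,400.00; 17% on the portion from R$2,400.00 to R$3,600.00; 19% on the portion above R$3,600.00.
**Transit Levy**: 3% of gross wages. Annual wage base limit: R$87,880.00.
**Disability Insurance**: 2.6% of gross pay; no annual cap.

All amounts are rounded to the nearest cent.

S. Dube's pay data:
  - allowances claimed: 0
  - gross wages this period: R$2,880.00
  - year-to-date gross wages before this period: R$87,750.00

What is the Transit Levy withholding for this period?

Transit Levy: cap R$87,880.00 − YTD R$87,750.00 = R$130.00 subject; 3% × R$130.00 = R$3.90

R$3.90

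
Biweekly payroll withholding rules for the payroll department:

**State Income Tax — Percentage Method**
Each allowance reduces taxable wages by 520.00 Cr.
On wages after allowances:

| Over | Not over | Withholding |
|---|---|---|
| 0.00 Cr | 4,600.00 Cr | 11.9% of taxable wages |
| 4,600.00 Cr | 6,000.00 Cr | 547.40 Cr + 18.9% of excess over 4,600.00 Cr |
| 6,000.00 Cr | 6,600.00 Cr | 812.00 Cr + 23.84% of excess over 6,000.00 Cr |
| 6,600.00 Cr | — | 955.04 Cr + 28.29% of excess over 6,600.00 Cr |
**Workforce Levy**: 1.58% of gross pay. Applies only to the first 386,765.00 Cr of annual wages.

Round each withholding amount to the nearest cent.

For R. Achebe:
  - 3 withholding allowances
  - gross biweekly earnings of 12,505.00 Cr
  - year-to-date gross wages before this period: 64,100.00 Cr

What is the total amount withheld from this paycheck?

State Income Tax: taxable = 12,505.00 Cr − 3×520.00 Cr = 10,945.00 Cr
  955.04 Cr + 28.29% × (10,945.00 Cr − 6,600.00 Cr) = 955.04 Cr + 28.29% × 4,345.00 Cr = 2,184.24 Cr
Workforce Levy: 1.58% × 12,505.00 Cr = 197.58 Cr
Total: 2,184.24 Cr + 197.58 Cr = 2,381.82 Cr

2,381.82 Cr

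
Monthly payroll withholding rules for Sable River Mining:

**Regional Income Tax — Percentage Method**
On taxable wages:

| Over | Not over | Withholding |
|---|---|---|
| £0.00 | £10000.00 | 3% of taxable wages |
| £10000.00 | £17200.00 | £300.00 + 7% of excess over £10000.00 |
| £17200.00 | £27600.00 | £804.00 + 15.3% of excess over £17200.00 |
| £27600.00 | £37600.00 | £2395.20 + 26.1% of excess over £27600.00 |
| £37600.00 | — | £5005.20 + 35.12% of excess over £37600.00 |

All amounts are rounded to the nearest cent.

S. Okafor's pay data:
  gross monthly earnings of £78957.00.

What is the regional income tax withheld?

Regional Income Tax: taxable = £78957.00
  £5005.20 + 35.12% × (£78957.00 − £37600.00) = £5005.20 + 35.12% × £41357.00 = £19529.78

£19529.78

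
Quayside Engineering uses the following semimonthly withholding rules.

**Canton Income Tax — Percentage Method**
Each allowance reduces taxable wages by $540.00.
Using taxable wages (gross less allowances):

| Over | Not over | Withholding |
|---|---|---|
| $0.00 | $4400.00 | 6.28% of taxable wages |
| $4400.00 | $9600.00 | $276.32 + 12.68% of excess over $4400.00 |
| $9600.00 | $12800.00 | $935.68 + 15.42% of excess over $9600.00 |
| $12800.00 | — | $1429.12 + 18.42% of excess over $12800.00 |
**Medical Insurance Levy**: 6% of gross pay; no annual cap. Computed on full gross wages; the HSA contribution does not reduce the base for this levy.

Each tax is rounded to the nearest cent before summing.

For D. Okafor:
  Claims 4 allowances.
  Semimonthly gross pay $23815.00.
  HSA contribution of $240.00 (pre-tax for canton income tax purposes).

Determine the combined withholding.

Canton Income Tax: taxable = $23815.00 − $240.00 − 4×$540.00 = $21415.00
  $1429.12 + 18.42% × ($21415.00 − $12800.00) = $1429.12 + 18.42% × $8615.00 = $3016.00
Medical Insurance Levy: 6% × $23815.00 = $1428.90
Total: $3016.00 + $1428.90 = $4444.90

$4444.90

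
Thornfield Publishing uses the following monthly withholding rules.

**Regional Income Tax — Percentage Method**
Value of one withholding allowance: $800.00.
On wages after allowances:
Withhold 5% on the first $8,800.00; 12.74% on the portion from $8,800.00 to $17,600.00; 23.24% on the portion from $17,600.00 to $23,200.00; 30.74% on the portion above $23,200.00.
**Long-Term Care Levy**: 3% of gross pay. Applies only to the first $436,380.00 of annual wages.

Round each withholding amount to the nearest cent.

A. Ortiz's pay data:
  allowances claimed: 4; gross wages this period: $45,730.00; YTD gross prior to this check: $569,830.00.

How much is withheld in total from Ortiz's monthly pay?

Regional Income Tax: taxable = $45,730.00 − 4×$800.00 = $42,530.00
  $2,862.56 + 30.74% × ($42,530.00 − $23,200.00) = $2,862.56 + 30.74% × $19,330.00 = $8,804.60
Long-Term Care Levy: YTD $569,830.00 ≥ cap $436,380.00 → $0.00
Total: $8,804.60 + $0.00 = $8,804.60

$8,804.60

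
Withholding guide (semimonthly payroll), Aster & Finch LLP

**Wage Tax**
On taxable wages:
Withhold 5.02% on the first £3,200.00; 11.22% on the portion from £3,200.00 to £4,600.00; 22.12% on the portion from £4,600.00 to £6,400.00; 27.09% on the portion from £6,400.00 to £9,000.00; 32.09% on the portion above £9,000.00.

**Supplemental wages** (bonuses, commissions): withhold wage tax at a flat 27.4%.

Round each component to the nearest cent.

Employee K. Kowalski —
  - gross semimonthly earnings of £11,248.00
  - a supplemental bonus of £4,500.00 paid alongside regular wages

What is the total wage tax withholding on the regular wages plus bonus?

Wage Tax: taxable = £11,248.00
  £1,420.22 + 32.09% × (£11,248.00 − £9,000.00) = £1,420.22 + 32.09% × £2,248.00 = £2,141.60
Supplemental (27.4% flat on bonus): 27.4% × £4,500.00 = £1,233.00
Total wage tax: £2,141.60 + £1,233.00 = £3,374.60

£3,374.60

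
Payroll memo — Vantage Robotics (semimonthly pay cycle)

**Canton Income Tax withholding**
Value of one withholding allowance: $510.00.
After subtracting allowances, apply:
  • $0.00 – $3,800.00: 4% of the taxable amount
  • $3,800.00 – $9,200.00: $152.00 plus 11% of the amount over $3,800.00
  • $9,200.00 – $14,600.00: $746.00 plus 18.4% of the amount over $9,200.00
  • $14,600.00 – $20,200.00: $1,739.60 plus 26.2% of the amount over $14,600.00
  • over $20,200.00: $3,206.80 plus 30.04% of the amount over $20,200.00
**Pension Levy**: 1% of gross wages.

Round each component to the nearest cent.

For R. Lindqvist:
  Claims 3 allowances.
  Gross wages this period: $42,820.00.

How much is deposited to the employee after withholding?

$32,849.56

Canton Income Tax: taxable = $42,820.00 − 3×$510.00 = $41,290.00
  $3,206.80 + 30.04% × ($41,290.00 − $20,200.00) = $3,206.80 + 30.04% × $21,090.00 = $9,542.24
Pension Levy: 1% × $42,820.00 = $428.20
Total withheld: $9,542.24 + $428.20 = $9,970.44
Net pay: $42,820.00 − $9,970.44 = $32,849.56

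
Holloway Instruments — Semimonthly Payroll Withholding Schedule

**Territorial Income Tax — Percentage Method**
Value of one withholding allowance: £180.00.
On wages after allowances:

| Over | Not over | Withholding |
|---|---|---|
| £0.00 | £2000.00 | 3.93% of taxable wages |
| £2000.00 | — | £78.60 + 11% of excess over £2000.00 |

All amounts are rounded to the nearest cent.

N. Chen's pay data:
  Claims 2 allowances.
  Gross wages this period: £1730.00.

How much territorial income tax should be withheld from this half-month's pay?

£53.84

Territorial Income Tax: taxable = £1730.00 − 2×£180.00 = £1370.00
  3.93% × £1370.00 = £53.84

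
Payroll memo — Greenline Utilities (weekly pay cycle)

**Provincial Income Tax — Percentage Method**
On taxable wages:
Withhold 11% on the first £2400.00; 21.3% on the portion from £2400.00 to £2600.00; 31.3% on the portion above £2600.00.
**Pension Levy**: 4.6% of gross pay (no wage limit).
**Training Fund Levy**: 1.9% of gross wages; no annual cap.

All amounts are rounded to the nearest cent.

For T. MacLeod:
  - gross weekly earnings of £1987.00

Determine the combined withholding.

Provincial Income Tax: taxable = £1987.00
  11% × £1987.00 = £218.57
Pension Levy: 4.6% × £1987.00 = £91.40
Training Fund Levy: 1.9% × £1987.00 = £37.75
Total: £218.57 + £91.40 + £37.75 = £347.72

£347.72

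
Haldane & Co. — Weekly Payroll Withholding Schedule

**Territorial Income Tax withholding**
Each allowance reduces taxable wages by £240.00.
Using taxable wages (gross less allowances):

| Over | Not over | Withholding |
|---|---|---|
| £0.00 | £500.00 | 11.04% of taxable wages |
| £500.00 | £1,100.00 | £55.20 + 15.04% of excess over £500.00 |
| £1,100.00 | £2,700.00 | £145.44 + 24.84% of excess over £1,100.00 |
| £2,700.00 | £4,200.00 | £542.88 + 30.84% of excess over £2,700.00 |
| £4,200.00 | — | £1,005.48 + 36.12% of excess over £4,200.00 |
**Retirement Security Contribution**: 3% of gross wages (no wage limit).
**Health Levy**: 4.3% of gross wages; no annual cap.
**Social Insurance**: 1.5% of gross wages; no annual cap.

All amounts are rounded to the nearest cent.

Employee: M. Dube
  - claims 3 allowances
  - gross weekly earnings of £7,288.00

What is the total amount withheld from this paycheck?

£2,502.14

Territorial Income Tax: taxable = £7,288.00 − 3×£240.00 = £6,568.00
  £1,005.48 + 36.12% × (£6,568.00 − £4,200.00) = £1,005.48 + 36.12% × £2,368.00 = £1,860.80
Retirement Security Contribution: 3% × £7,288.00 = £218.64
Health Levy: 4.3% × £7,288.00 = £313.38
Social Insurance: 1.5% × £7,288.00 = £109.32
Total: £1,860.80 + £218.64 + £313.38 + £109.32 = £2,502.14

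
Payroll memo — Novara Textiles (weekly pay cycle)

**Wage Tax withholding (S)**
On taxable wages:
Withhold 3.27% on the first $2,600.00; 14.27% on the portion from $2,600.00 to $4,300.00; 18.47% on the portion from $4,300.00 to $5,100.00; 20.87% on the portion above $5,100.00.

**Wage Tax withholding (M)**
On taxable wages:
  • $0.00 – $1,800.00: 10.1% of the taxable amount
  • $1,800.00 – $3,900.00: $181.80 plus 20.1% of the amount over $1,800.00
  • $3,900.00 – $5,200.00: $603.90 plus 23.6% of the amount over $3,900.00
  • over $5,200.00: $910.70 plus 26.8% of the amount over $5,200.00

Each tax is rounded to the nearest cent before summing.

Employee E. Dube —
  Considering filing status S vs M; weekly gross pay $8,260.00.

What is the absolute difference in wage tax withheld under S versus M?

$595.92

Wage Tax (S): taxable = $8,260.00
  $475.37 + 20.87% × ($8,260.00 − $5,100.00) = $475.37 + 20.87% × $3,160.00 = $1,134.86
Wage Tax (M): taxable = $8,260.00
  $910.70 + 26.8% × ($8,260.00 − $5,200.00) = $910.70 + 26.8% × $3,060.00 = $1,730.78
Difference: |$1,134.86 − $1,730.78| = $595.92 (higher under M)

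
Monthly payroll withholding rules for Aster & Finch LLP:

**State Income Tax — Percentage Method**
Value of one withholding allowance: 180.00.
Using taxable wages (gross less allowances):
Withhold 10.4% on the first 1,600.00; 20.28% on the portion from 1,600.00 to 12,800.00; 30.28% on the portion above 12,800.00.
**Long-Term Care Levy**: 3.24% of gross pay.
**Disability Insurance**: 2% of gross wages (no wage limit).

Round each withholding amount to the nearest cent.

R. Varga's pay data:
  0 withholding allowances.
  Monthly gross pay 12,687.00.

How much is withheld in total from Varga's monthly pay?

State Income Tax: taxable = 12,687.00
  166.40 + 20.28% × (12,687.00 − 1,600.00) = 166.40 + 20.28% × 11,087.00 = 2,414.84
Long-Term Care Levy: 3.24% × 12,687.00 = 411.06
Disability Insurance: 2% × 12,687.00 = 253.74
Total: 2,414.84 + 411.06 + 253.74 = 3,079.64

3,079.64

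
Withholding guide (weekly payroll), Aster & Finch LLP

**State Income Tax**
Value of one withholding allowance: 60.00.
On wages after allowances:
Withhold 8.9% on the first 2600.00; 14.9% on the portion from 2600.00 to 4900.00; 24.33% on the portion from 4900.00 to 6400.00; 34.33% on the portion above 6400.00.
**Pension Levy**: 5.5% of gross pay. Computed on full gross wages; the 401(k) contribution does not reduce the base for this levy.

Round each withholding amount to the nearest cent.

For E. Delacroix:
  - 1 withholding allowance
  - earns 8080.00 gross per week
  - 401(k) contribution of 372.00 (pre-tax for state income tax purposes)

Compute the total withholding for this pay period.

1811.89

State Income Tax: taxable = 8080.00 − 372.00 − 1×60.00 = 7648.00
  939.05 + 34.33% × (7648.00 − 6400.00) = 939.05 + 34.33% × 1248.00 = 1367.49
Pension Levy: 5.5% × 8080.00 = 444.40
Total: 1367.49 + 444.40 = 1811.89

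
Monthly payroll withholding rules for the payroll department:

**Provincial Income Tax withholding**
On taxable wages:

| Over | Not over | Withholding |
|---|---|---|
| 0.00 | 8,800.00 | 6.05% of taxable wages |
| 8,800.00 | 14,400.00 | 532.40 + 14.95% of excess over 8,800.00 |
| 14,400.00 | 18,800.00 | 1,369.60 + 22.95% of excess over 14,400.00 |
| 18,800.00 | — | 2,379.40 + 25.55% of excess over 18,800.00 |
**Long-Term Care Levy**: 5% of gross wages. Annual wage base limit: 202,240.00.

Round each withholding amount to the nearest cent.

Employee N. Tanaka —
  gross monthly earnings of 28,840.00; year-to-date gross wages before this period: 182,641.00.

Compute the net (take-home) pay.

22,915.43

Provincial Income Tax: taxable = 28,840.00
  2,379.40 + 25.55% × (28,840.00 − 18,800.00) = 2,379.40 + 25.55% × 10,040.00 = 4,944.62
Long-Term Care Levy: cap 202,240.00 − YTD 182,641.00 = 19,599.00 subject; 5% × 19,599.00 = 979.95
Total withheld: 4,944.62 + 979.95 = 5,924.57
Net pay: 28,840.00 − 5,924.57 = 22,915.43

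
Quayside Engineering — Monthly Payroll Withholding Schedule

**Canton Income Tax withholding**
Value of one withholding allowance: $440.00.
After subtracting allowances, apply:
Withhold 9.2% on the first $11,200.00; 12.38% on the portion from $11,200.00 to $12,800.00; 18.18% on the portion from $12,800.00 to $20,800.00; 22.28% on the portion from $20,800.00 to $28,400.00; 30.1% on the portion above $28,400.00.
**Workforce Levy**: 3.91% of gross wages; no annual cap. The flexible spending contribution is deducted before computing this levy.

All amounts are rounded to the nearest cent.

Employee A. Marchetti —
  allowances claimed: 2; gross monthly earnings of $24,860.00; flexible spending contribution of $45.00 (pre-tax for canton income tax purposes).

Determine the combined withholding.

Canton Income Tax: taxable = $24,860.00 − $45.00 − 2×$440.00 = $23,935.00
  $2,682.88 + 22.28% × ($23,935.00 − $20,800.00) = $2,682.88 + 22.28% × $3,135.00 = $3,381.36
Workforce Levy: 3.91% × $24,815.00 = $970.27
Total: $3,381.36 + $970.27 = $4,351.63

$4,351.63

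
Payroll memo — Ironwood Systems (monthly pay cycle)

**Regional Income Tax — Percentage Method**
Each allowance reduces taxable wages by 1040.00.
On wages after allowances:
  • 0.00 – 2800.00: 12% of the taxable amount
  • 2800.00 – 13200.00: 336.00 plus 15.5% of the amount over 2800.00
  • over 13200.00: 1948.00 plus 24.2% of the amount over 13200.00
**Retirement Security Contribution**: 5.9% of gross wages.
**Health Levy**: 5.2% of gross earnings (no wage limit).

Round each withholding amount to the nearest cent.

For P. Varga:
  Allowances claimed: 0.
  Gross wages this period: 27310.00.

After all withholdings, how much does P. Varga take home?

Regional Income Tax: taxable = 27310.00
  1948.00 + 24.2% × (27310.00 − 13200.00) = 1948.00 + 24.2% × 14110.00 = 5362.62
Retirement Security Contribution: 5.9% × 27310.00 = 1611.29
Health Levy: 5.2% × 27310.00 = 1420.12
Total withheld: 5362.62 + 1611.29 + 1420.12 = 8394.03
Net pay: 27310.00 − 8394.03 = 18915.97

18915.97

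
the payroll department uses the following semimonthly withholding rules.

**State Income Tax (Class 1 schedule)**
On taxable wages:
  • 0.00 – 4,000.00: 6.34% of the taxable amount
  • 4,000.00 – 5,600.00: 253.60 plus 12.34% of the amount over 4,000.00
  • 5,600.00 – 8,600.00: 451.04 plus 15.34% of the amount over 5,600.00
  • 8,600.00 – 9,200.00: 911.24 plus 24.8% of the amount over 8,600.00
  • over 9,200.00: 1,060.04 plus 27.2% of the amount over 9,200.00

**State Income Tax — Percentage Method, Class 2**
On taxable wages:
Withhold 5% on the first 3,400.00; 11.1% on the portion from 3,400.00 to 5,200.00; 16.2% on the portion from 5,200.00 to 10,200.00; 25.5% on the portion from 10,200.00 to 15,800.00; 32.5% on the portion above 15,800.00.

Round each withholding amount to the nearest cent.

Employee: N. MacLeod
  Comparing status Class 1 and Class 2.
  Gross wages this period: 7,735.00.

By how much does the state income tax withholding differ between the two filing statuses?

State Income Tax (Class 1): taxable = 7,735.00
  451.04 + 15.34% × (7,735.00 − 5,600.00) = 451.04 + 15.34% × 2,135.00 = 778.55
State Income Tax (Class 2): taxable = 7,735.00
  369.80 + 16.2% × (7,735.00 − 5,200.00) = 369.80 + 16.2% × 2,535.00 = 780.47
Difference: |778.55 − 780.47| = 1.92 (higher under Class 2)

1.92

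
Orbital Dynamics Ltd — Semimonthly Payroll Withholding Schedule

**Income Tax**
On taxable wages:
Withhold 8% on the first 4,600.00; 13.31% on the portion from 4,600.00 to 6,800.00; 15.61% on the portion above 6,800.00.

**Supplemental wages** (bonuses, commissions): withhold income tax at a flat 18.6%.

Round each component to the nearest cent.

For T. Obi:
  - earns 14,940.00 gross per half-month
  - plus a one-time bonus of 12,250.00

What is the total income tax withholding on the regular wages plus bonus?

4,209.97

Income Tax: taxable = 14,940.00
  660.82 + 15.61% × (14,940.00 − 6,800.00) = 660.82 + 15.61% × 8,140.00 = 1,931.47
Supplemental (18.6% flat on bonus): 18.6% × 12,250.00 = 2,278.50
Total income tax: 1,931.47 + 2,278.50 = 4,209.97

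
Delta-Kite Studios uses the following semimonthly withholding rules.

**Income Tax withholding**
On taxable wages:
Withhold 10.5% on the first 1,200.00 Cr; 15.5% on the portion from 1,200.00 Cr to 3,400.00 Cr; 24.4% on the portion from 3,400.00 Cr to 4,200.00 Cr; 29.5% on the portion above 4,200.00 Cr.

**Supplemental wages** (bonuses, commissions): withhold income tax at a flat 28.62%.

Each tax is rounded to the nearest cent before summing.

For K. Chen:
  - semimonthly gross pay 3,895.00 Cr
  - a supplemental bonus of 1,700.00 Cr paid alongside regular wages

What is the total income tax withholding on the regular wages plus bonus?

Income Tax: taxable = 3,895.00 Cr
  467.00 Cr + 24.4% × (3,895.00 Cr − 3,400.00 Cr) = 467.00 Cr + 24.4% × 495.00 Cr = 587.78 Cr
Supplemental (28.62% flat on bonus): 28.62% × 1,700.00 Cr = 486.54 Cr
Total income tax: 587.78 Cr + 486.54 Cr = 1,074.32 Cr

1,074.32 Cr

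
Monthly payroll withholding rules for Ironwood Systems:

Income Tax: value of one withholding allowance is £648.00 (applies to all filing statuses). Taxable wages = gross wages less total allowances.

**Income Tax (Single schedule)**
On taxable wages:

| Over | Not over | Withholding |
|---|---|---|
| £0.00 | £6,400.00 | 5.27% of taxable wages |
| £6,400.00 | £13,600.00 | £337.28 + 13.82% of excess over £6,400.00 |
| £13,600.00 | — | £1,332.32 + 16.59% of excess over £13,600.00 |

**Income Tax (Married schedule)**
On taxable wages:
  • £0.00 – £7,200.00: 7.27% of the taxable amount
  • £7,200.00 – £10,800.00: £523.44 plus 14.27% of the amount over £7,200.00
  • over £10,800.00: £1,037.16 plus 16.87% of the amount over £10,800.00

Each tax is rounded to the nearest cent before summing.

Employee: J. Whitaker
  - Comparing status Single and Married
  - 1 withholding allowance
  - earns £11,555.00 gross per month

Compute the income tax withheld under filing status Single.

£960.15

Income Tax (Single): taxable = £11,555.00 − 1×£648.00 = £10,907.00
  £337.28 + 13.82% × (£10,907.00 − £6,400.00) = £337.28 + 13.82% × £4,507.00 = £960.15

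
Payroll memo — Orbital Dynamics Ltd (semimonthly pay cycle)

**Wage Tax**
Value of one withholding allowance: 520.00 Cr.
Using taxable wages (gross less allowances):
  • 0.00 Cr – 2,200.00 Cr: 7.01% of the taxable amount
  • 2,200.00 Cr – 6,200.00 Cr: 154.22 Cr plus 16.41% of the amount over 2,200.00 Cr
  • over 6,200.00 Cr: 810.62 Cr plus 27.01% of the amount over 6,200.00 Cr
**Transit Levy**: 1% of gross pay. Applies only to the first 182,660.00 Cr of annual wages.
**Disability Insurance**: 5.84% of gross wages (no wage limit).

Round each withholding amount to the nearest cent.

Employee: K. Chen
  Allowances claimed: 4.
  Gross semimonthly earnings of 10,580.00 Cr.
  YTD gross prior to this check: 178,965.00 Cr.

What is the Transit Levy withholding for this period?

36.95 Cr

Transit Levy: cap 182,660.00 Cr − YTD 178,965.00 Cr = 3,695.00 Cr subject; 1% × 3,695.00 Cr = 36.95 Cr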